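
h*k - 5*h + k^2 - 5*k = (h + k)*(k - 5)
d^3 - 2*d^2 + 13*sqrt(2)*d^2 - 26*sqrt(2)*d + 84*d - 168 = (d - 2)*(d + 6*sqrt(2))*(d + 7*sqrt(2))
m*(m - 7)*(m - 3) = m^3 - 10*m^2 + 21*m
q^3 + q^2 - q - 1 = (q - 1)*(q + 1)^2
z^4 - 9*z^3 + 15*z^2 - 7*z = z*(z - 7)*(z - 1)^2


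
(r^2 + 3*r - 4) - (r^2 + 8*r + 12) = -5*r - 16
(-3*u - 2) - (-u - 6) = 4 - 2*u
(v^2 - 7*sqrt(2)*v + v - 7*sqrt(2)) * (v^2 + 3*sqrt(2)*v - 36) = v^4 - 4*sqrt(2)*v^3 + v^3 - 78*v^2 - 4*sqrt(2)*v^2 - 78*v + 252*sqrt(2)*v + 252*sqrt(2)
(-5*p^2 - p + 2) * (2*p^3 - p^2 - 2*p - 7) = -10*p^5 + 3*p^4 + 15*p^3 + 35*p^2 + 3*p - 14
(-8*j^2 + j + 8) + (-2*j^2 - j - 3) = 5 - 10*j^2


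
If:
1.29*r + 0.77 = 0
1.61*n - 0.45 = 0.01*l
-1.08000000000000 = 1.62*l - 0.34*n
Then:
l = -0.61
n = 0.28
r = -0.60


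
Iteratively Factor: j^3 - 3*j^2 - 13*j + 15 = (j - 5)*(j^2 + 2*j - 3) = (j - 5)*(j + 3)*(j - 1)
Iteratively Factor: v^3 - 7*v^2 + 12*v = (v)*(v^2 - 7*v + 12) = v*(v - 4)*(v - 3)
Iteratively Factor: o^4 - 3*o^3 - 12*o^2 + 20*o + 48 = (o + 2)*(o^3 - 5*o^2 - 2*o + 24) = (o - 3)*(o + 2)*(o^2 - 2*o - 8) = (o - 4)*(o - 3)*(o + 2)*(o + 2)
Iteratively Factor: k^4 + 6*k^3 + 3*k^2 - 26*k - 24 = (k + 3)*(k^3 + 3*k^2 - 6*k - 8) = (k - 2)*(k + 3)*(k^2 + 5*k + 4) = (k - 2)*(k + 3)*(k + 4)*(k + 1)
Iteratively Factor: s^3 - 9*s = (s)*(s^2 - 9) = s*(s + 3)*(s - 3)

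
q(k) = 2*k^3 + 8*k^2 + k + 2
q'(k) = 6*k^2 + 16*k + 1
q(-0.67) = 4.32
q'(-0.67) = -7.03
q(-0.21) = 2.12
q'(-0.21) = -2.10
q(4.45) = 341.11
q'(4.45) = 191.02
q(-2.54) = 18.30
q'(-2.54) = -0.93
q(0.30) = 3.07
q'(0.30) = 6.34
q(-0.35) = 2.54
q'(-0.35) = -3.86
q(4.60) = 370.55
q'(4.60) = 201.56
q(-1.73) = 13.86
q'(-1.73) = -8.72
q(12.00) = 4622.00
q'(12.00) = 1057.00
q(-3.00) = 17.00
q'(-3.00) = 7.00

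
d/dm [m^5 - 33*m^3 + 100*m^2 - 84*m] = 5*m^4 - 99*m^2 + 200*m - 84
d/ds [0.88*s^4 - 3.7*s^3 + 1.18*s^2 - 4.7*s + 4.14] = 3.52*s^3 - 11.1*s^2 + 2.36*s - 4.7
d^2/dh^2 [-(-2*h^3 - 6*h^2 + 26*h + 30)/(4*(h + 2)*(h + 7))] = 3*(9*h^3 + 69*h^2 + 243*h + 407)/(h^6 + 27*h^5 + 285*h^4 + 1485*h^3 + 3990*h^2 + 5292*h + 2744)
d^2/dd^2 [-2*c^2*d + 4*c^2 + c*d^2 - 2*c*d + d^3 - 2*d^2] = 2*c + 6*d - 4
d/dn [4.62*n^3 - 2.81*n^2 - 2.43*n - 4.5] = 13.86*n^2 - 5.62*n - 2.43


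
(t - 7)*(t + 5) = t^2 - 2*t - 35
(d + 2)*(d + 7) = d^2 + 9*d + 14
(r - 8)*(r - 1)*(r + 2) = r^3 - 7*r^2 - 10*r + 16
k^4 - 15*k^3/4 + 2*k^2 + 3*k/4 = k*(k - 3)*(k - 1)*(k + 1/4)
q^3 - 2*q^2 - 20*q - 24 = (q - 6)*(q + 2)^2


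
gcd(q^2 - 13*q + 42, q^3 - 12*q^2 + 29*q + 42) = q^2 - 13*q + 42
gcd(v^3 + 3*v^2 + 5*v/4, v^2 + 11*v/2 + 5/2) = v + 1/2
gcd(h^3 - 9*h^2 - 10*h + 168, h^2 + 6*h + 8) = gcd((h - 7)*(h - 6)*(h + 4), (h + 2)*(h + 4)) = h + 4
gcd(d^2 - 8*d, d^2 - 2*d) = d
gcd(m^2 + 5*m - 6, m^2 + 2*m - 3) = m - 1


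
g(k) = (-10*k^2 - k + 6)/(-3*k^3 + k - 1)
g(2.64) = 1.24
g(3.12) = 1.06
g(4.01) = 0.83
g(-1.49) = -1.98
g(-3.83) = -0.84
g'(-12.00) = -0.02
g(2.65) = 1.23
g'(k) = (-20*k - 1)/(-3*k^3 + k - 1) + (9*k^2 - 1)*(-10*k^2 - k + 6)/(-3*k^3 + k - 1)^2 = ((20*k + 1)*(3*k^3 - k + 1) - (9*k^2 - 1)*(10*k^2 + k - 6))/(3*k^3 - k + 1)^2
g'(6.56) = -0.08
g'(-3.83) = -0.21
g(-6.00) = -0.54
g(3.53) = 0.94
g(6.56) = 0.51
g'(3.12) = -0.32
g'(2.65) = -0.42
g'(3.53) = -0.26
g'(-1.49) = -1.18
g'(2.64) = -0.42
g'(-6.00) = -0.09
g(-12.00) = -0.27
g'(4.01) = -0.20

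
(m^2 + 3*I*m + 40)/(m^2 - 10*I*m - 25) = (m + 8*I)/(m - 5*I)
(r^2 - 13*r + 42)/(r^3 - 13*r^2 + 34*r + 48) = (r - 7)/(r^2 - 7*r - 8)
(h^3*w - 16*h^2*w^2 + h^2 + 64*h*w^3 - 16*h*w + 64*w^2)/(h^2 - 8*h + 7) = (h^3*w - 16*h^2*w^2 + h^2 + 64*h*w^3 - 16*h*w + 64*w^2)/(h^2 - 8*h + 7)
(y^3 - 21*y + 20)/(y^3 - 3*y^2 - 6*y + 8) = (y + 5)/(y + 2)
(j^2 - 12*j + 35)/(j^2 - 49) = (j - 5)/(j + 7)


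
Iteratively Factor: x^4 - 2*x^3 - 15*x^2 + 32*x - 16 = (x - 1)*(x^3 - x^2 - 16*x + 16) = (x - 1)*(x + 4)*(x^2 - 5*x + 4) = (x - 4)*(x - 1)*(x + 4)*(x - 1)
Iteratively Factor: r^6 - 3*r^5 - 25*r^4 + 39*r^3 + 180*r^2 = (r - 5)*(r^5 + 2*r^4 - 15*r^3 - 36*r^2) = (r - 5)*(r + 3)*(r^4 - r^3 - 12*r^2) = r*(r - 5)*(r + 3)*(r^3 - r^2 - 12*r) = r*(r - 5)*(r + 3)^2*(r^2 - 4*r) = r*(r - 5)*(r - 4)*(r + 3)^2*(r)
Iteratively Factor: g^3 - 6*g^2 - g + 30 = (g - 3)*(g^2 - 3*g - 10) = (g - 3)*(g + 2)*(g - 5)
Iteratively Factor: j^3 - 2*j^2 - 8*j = (j - 4)*(j^2 + 2*j) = (j - 4)*(j + 2)*(j)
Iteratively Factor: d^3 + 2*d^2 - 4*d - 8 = (d + 2)*(d^2 - 4) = (d + 2)^2*(d - 2)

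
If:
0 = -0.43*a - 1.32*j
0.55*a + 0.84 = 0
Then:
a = -1.53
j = 0.50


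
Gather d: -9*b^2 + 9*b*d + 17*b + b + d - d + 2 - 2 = -9*b^2 + 9*b*d + 18*b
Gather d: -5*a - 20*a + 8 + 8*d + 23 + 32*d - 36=-25*a + 40*d - 5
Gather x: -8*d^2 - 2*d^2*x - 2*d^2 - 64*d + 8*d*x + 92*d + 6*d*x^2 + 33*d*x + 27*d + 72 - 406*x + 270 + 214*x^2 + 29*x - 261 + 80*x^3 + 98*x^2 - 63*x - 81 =-10*d^2 + 55*d + 80*x^3 + x^2*(6*d + 312) + x*(-2*d^2 + 41*d - 440)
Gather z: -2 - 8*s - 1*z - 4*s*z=-8*s + z*(-4*s - 1) - 2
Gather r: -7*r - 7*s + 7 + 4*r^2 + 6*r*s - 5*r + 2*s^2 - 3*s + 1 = 4*r^2 + r*(6*s - 12) + 2*s^2 - 10*s + 8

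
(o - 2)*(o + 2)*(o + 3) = o^3 + 3*o^2 - 4*o - 12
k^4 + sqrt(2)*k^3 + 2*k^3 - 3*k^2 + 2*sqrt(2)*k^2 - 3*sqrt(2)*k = k*(k - 1)*(k + 3)*(k + sqrt(2))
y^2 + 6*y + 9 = (y + 3)^2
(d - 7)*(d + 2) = d^2 - 5*d - 14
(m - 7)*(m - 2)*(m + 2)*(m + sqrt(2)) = m^4 - 7*m^3 + sqrt(2)*m^3 - 7*sqrt(2)*m^2 - 4*m^2 - 4*sqrt(2)*m + 28*m + 28*sqrt(2)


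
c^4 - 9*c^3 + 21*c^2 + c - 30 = (c - 5)*(c - 3)*(c - 2)*(c + 1)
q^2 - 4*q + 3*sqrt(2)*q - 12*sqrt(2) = (q - 4)*(q + 3*sqrt(2))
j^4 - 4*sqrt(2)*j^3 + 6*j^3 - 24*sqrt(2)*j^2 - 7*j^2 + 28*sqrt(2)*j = j*(j - 1)*(j + 7)*(j - 4*sqrt(2))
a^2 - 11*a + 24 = (a - 8)*(a - 3)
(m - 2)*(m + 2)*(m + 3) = m^3 + 3*m^2 - 4*m - 12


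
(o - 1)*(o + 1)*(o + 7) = o^3 + 7*o^2 - o - 7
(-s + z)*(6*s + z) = -6*s^2 + 5*s*z + z^2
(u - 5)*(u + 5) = u^2 - 25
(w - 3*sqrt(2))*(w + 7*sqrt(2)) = w^2 + 4*sqrt(2)*w - 42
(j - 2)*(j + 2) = j^2 - 4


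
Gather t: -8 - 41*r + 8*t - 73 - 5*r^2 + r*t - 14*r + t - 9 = -5*r^2 - 55*r + t*(r + 9) - 90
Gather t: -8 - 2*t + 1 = -2*t - 7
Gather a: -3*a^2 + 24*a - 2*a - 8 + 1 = -3*a^2 + 22*a - 7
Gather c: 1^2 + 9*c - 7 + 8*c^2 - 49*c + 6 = 8*c^2 - 40*c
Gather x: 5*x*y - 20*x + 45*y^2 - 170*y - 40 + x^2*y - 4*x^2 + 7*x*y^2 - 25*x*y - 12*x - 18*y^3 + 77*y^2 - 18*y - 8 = x^2*(y - 4) + x*(7*y^2 - 20*y - 32) - 18*y^3 + 122*y^2 - 188*y - 48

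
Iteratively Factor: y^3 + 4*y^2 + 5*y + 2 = (y + 2)*(y^2 + 2*y + 1) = (y + 1)*(y + 2)*(y + 1)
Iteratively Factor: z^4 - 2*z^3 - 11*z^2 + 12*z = (z - 1)*(z^3 - z^2 - 12*z) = (z - 4)*(z - 1)*(z^2 + 3*z) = z*(z - 4)*(z - 1)*(z + 3)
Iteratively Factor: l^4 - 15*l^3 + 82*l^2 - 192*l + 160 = (l - 4)*(l^3 - 11*l^2 + 38*l - 40) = (l - 4)*(l - 2)*(l^2 - 9*l + 20) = (l - 4)^2*(l - 2)*(l - 5)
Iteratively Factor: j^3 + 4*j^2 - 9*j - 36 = (j + 3)*(j^2 + j - 12) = (j + 3)*(j + 4)*(j - 3)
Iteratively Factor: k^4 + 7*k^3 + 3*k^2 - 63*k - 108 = (k + 3)*(k^3 + 4*k^2 - 9*k - 36) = (k + 3)^2*(k^2 + k - 12) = (k + 3)^2*(k + 4)*(k - 3)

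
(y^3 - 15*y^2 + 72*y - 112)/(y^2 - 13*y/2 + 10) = 2*(y^2 - 11*y + 28)/(2*y - 5)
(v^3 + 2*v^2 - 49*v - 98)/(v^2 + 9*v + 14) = v - 7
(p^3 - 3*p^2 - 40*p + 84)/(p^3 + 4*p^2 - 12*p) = (p - 7)/p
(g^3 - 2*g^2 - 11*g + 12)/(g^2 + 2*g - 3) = g - 4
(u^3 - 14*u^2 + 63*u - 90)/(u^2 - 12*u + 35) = (u^2 - 9*u + 18)/(u - 7)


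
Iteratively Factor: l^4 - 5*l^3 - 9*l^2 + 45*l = (l - 3)*(l^3 - 2*l^2 - 15*l) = (l - 5)*(l - 3)*(l^2 + 3*l) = l*(l - 5)*(l - 3)*(l + 3)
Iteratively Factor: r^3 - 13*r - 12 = (r + 1)*(r^2 - r - 12) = (r - 4)*(r + 1)*(r + 3)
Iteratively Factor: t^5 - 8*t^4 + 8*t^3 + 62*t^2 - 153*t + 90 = (t - 2)*(t^4 - 6*t^3 - 4*t^2 + 54*t - 45) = (t - 5)*(t - 2)*(t^3 - t^2 - 9*t + 9) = (t - 5)*(t - 2)*(t + 3)*(t^2 - 4*t + 3) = (t - 5)*(t - 2)*(t - 1)*(t + 3)*(t - 3)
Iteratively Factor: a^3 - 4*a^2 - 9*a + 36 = (a - 3)*(a^2 - a - 12) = (a - 4)*(a - 3)*(a + 3)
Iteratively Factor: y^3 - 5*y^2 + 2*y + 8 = (y + 1)*(y^2 - 6*y + 8) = (y - 2)*(y + 1)*(y - 4)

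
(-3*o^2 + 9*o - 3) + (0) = -3*o^2 + 9*o - 3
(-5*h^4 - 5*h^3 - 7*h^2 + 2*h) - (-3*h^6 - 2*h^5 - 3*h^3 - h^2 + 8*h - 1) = 3*h^6 + 2*h^5 - 5*h^4 - 2*h^3 - 6*h^2 - 6*h + 1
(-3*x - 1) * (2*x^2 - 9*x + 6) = -6*x^3 + 25*x^2 - 9*x - 6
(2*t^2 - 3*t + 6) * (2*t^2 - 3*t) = 4*t^4 - 12*t^3 + 21*t^2 - 18*t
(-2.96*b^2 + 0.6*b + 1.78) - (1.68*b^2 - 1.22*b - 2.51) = -4.64*b^2 + 1.82*b + 4.29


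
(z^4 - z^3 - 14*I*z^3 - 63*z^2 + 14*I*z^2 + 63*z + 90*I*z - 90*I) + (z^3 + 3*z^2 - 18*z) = z^4 - 14*I*z^3 - 60*z^2 + 14*I*z^2 + 45*z + 90*I*z - 90*I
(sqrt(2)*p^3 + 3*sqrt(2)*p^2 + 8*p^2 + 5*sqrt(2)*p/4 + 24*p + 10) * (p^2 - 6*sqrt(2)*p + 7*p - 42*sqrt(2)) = sqrt(2)*p^5 - 4*p^4 + 10*sqrt(2)*p^4 - 40*p^3 - 103*sqrt(2)*p^3/4 - 1885*sqrt(2)*p^2/4 - 89*p^2 - 1068*sqrt(2)*p - 35*p - 420*sqrt(2)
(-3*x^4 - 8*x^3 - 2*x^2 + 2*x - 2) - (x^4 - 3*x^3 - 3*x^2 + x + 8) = -4*x^4 - 5*x^3 + x^2 + x - 10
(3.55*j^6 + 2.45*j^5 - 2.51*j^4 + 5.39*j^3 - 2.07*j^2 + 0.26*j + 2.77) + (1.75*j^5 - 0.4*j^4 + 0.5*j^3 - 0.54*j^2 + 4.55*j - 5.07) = 3.55*j^6 + 4.2*j^5 - 2.91*j^4 + 5.89*j^3 - 2.61*j^2 + 4.81*j - 2.3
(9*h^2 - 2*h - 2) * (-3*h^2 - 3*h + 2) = -27*h^4 - 21*h^3 + 30*h^2 + 2*h - 4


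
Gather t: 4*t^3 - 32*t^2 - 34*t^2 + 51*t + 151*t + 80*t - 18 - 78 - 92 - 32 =4*t^3 - 66*t^2 + 282*t - 220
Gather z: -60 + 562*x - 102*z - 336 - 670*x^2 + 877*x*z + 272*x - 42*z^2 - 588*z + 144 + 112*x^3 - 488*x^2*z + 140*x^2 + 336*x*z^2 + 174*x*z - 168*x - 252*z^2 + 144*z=112*x^3 - 530*x^2 + 666*x + z^2*(336*x - 294) + z*(-488*x^2 + 1051*x - 546) - 252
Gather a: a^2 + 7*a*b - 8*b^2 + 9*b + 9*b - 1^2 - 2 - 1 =a^2 + 7*a*b - 8*b^2 + 18*b - 4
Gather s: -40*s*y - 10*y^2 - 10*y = -40*s*y - 10*y^2 - 10*y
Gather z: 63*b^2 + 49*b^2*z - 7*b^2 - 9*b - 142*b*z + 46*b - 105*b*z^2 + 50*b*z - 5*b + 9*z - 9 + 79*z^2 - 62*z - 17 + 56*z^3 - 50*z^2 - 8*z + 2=56*b^2 + 32*b + 56*z^3 + z^2*(29 - 105*b) + z*(49*b^2 - 92*b - 61) - 24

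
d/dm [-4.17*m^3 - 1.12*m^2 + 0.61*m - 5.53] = -12.51*m^2 - 2.24*m + 0.61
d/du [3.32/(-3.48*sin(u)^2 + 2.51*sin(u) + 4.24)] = (23.1072*sin(u) - 8.3332)*cos(u)/(-3.48*sin(u)^2 + 2.51*sin(u) + 4.24)^2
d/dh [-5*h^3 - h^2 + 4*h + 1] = -15*h^2 - 2*h + 4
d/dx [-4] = 0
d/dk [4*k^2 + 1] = 8*k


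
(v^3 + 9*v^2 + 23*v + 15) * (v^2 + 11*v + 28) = v^5 + 20*v^4 + 150*v^3 + 520*v^2 + 809*v + 420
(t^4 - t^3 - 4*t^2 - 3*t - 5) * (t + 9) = t^5 + 8*t^4 - 13*t^3 - 39*t^2 - 32*t - 45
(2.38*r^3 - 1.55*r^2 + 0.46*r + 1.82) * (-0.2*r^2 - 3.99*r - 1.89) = -0.476*r^5 - 9.1862*r^4 + 1.5943*r^3 + 0.7301*r^2 - 8.1312*r - 3.4398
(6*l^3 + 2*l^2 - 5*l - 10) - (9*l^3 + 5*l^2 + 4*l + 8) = -3*l^3 - 3*l^2 - 9*l - 18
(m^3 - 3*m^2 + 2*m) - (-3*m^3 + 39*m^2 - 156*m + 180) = 4*m^3 - 42*m^2 + 158*m - 180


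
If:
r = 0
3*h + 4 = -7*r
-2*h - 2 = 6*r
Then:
No Solution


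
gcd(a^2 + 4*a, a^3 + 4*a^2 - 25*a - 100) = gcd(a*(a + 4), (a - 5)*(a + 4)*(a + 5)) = a + 4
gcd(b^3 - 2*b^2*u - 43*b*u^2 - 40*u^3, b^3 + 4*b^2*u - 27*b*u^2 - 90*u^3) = 1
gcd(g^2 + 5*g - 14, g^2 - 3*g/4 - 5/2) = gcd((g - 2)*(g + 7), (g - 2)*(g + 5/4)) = g - 2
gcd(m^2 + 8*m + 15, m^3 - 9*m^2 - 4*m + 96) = m + 3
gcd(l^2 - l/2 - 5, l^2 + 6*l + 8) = l + 2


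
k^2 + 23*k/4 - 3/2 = (k - 1/4)*(k + 6)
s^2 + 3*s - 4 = (s - 1)*(s + 4)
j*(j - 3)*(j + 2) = j^3 - j^2 - 6*j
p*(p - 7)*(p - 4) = p^3 - 11*p^2 + 28*p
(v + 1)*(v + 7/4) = v^2 + 11*v/4 + 7/4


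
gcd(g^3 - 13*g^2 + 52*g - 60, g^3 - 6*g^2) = g - 6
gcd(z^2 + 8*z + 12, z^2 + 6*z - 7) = 1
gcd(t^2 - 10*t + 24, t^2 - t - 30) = t - 6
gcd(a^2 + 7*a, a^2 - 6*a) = a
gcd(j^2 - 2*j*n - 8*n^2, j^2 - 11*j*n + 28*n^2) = j - 4*n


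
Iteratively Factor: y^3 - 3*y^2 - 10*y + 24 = (y - 2)*(y^2 - y - 12) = (y - 2)*(y + 3)*(y - 4)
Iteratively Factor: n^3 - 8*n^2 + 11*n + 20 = (n - 4)*(n^2 - 4*n - 5) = (n - 4)*(n + 1)*(n - 5)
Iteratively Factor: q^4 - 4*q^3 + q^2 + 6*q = (q - 3)*(q^3 - q^2 - 2*q) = (q - 3)*(q + 1)*(q^2 - 2*q) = q*(q - 3)*(q + 1)*(q - 2)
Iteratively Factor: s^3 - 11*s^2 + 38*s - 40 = (s - 4)*(s^2 - 7*s + 10) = (s - 5)*(s - 4)*(s - 2)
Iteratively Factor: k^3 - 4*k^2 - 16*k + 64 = (k - 4)*(k^2 - 16) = (k - 4)^2*(k + 4)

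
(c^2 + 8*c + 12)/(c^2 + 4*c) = (c^2 + 8*c + 12)/(c*(c + 4))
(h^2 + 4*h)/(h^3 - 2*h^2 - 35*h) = (h + 4)/(h^2 - 2*h - 35)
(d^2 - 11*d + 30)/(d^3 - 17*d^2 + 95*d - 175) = (d - 6)/(d^2 - 12*d + 35)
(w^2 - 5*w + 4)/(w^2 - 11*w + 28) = (w - 1)/(w - 7)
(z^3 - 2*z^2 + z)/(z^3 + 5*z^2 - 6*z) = (z - 1)/(z + 6)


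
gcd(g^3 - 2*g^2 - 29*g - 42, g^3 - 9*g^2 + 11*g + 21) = g - 7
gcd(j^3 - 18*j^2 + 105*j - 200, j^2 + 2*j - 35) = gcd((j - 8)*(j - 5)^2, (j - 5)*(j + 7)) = j - 5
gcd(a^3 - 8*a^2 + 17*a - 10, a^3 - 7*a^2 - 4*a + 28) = a - 2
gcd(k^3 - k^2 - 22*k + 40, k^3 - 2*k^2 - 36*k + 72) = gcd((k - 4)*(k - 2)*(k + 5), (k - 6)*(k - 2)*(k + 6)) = k - 2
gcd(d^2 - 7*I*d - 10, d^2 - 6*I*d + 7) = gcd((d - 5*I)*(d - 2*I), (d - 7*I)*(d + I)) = 1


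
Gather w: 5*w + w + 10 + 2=6*w + 12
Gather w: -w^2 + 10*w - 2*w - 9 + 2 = -w^2 + 8*w - 7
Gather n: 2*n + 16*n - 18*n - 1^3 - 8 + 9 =0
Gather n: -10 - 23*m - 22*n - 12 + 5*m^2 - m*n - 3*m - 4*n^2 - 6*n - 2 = 5*m^2 - 26*m - 4*n^2 + n*(-m - 28) - 24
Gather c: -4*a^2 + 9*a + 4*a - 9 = -4*a^2 + 13*a - 9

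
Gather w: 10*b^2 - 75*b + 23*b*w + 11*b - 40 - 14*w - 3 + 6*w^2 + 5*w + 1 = 10*b^2 - 64*b + 6*w^2 + w*(23*b - 9) - 42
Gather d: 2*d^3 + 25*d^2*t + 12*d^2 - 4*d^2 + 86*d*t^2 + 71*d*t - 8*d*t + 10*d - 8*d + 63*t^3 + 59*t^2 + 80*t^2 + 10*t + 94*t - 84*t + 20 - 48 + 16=2*d^3 + d^2*(25*t + 8) + d*(86*t^2 + 63*t + 2) + 63*t^3 + 139*t^2 + 20*t - 12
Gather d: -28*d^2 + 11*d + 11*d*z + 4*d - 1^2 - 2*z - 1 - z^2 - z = -28*d^2 + d*(11*z + 15) - z^2 - 3*z - 2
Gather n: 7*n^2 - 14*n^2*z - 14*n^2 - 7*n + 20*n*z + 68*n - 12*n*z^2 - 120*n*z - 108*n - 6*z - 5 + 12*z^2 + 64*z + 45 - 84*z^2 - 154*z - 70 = n^2*(-14*z - 7) + n*(-12*z^2 - 100*z - 47) - 72*z^2 - 96*z - 30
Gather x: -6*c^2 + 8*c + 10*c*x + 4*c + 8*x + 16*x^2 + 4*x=-6*c^2 + 12*c + 16*x^2 + x*(10*c + 12)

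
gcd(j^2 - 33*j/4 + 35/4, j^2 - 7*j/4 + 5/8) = j - 5/4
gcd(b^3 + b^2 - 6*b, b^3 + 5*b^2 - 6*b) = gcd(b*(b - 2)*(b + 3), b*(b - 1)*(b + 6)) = b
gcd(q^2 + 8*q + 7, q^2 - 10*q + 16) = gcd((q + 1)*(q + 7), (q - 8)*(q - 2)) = 1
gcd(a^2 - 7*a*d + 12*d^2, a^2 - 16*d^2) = a - 4*d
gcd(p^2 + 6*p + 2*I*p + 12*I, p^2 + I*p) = 1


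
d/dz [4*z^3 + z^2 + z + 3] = 12*z^2 + 2*z + 1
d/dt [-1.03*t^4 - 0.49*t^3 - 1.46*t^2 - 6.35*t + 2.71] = -4.12*t^3 - 1.47*t^2 - 2.92*t - 6.35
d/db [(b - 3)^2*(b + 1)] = (b - 3)*(3*b - 1)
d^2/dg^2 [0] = 0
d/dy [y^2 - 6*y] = 2*y - 6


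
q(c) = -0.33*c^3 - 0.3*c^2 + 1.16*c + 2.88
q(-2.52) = 3.33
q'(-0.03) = 1.18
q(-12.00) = 516.00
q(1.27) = 3.19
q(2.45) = -0.93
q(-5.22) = 35.59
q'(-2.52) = -3.61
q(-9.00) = 208.71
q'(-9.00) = -73.63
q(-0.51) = 2.25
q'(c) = -0.99*c^2 - 0.6*c + 1.16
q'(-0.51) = 1.21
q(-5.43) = 40.57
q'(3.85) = -15.82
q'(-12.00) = -134.20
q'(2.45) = -6.25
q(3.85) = -15.93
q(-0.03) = 2.84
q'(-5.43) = -24.77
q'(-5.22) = -22.68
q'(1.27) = -1.20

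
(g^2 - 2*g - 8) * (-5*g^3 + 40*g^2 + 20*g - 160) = -5*g^5 + 50*g^4 - 20*g^3 - 520*g^2 + 160*g + 1280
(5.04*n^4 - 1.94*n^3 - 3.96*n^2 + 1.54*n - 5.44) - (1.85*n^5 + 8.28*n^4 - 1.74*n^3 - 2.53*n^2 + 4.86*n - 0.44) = -1.85*n^5 - 3.24*n^4 - 0.2*n^3 - 1.43*n^2 - 3.32*n - 5.0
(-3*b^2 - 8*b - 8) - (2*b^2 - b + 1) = -5*b^2 - 7*b - 9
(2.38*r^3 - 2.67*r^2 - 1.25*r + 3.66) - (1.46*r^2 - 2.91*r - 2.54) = 2.38*r^3 - 4.13*r^2 + 1.66*r + 6.2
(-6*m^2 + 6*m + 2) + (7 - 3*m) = -6*m^2 + 3*m + 9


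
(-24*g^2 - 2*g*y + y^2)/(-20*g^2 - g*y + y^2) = (-6*g + y)/(-5*g + y)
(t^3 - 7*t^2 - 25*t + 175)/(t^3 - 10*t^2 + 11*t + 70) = (t + 5)/(t + 2)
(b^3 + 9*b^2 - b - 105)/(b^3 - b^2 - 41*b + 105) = (b + 5)/(b - 5)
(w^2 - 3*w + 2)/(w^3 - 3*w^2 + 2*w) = 1/w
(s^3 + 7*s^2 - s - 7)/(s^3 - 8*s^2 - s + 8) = (s + 7)/(s - 8)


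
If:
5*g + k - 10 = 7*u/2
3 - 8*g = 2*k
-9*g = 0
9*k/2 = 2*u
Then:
No Solution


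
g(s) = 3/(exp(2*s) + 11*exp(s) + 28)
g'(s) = 3*(-2*exp(2*s) - 11*exp(s))/(exp(2*s) + 11*exp(s) + 28)^2 = (-6*exp(s) - 33)*exp(s)/(exp(2*s) + 11*exp(s) + 28)^2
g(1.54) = 0.03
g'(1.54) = -0.03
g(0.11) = 0.07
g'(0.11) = -0.03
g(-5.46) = 0.11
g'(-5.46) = -0.00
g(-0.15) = 0.08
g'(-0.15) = -0.02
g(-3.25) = 0.11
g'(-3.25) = -0.00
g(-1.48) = 0.10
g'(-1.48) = -0.01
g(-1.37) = 0.10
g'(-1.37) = -0.01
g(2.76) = 0.01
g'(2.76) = -0.01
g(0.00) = 0.08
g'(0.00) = -0.02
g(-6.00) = 0.11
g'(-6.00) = 0.00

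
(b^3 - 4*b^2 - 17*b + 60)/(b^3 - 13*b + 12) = (b - 5)/(b - 1)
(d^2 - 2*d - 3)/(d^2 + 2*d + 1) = (d - 3)/(d + 1)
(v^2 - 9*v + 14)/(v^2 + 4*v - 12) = (v - 7)/(v + 6)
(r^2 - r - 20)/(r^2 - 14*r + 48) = (r^2 - r - 20)/(r^2 - 14*r + 48)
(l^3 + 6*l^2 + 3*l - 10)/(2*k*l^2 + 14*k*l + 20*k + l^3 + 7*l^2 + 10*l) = (l - 1)/(2*k + l)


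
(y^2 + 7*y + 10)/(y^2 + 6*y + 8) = (y + 5)/(y + 4)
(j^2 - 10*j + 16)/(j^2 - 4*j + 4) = (j - 8)/(j - 2)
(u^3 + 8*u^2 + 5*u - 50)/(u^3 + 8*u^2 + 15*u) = (u^2 + 3*u - 10)/(u*(u + 3))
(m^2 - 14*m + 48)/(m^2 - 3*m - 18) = (m - 8)/(m + 3)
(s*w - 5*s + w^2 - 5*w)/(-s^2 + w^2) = (5 - w)/(s - w)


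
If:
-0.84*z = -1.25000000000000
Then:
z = 1.49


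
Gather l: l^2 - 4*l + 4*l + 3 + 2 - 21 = l^2 - 16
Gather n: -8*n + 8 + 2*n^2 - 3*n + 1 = 2*n^2 - 11*n + 9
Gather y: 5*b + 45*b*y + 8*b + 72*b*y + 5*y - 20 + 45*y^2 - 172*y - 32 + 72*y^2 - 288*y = 13*b + 117*y^2 + y*(117*b - 455) - 52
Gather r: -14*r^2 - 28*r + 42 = -14*r^2 - 28*r + 42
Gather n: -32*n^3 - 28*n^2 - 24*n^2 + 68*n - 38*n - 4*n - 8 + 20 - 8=-32*n^3 - 52*n^2 + 26*n + 4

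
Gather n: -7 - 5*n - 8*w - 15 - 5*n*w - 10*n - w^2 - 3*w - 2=n*(-5*w - 15) - w^2 - 11*w - 24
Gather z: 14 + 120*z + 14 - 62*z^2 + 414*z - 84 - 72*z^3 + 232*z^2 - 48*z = -72*z^3 + 170*z^2 + 486*z - 56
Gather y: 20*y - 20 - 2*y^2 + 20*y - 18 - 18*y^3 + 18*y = -18*y^3 - 2*y^2 + 58*y - 38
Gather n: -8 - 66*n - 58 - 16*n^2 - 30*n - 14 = -16*n^2 - 96*n - 80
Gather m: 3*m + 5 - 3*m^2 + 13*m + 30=-3*m^2 + 16*m + 35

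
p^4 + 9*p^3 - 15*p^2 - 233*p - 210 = (p - 5)*(p + 1)*(p + 6)*(p + 7)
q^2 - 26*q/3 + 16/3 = (q - 8)*(q - 2/3)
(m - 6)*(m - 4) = m^2 - 10*m + 24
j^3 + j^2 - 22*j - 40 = (j - 5)*(j + 2)*(j + 4)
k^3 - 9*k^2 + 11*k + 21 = (k - 7)*(k - 3)*(k + 1)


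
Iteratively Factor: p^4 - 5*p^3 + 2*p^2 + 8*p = (p)*(p^3 - 5*p^2 + 2*p + 8) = p*(p - 2)*(p^2 - 3*p - 4) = p*(p - 4)*(p - 2)*(p + 1)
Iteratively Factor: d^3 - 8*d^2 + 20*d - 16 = (d - 2)*(d^2 - 6*d + 8) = (d - 2)^2*(d - 4)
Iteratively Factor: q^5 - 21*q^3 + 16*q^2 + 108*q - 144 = (q + 4)*(q^4 - 4*q^3 - 5*q^2 + 36*q - 36) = (q - 2)*(q + 4)*(q^3 - 2*q^2 - 9*q + 18) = (q - 2)^2*(q + 4)*(q^2 - 9) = (q - 2)^2*(q + 3)*(q + 4)*(q - 3)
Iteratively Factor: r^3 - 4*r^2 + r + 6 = (r - 3)*(r^2 - r - 2) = (r - 3)*(r - 2)*(r + 1)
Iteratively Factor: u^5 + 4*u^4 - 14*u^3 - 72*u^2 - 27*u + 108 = (u - 4)*(u^4 + 8*u^3 + 18*u^2 - 27) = (u - 4)*(u + 3)*(u^3 + 5*u^2 + 3*u - 9) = (u - 4)*(u + 3)^2*(u^2 + 2*u - 3) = (u - 4)*(u + 3)^3*(u - 1)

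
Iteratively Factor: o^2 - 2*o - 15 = (o - 5)*(o + 3)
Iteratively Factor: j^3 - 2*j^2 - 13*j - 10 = (j + 1)*(j^2 - 3*j - 10) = (j + 1)*(j + 2)*(j - 5)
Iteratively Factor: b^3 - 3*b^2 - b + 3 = (b - 3)*(b^2 - 1) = (b - 3)*(b - 1)*(b + 1)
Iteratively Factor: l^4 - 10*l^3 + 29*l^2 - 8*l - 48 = (l - 4)*(l^3 - 6*l^2 + 5*l + 12) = (l - 4)*(l + 1)*(l^2 - 7*l + 12) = (l - 4)*(l - 3)*(l + 1)*(l - 4)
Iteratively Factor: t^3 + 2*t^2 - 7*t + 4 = (t - 1)*(t^2 + 3*t - 4) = (t - 1)*(t + 4)*(t - 1)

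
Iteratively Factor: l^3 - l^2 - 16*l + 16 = (l + 4)*(l^2 - 5*l + 4) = (l - 1)*(l + 4)*(l - 4)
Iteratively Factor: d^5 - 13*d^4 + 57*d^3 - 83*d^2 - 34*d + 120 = (d - 5)*(d^4 - 8*d^3 + 17*d^2 + 2*d - 24) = (d - 5)*(d + 1)*(d^3 - 9*d^2 + 26*d - 24) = (d - 5)*(d - 2)*(d + 1)*(d^2 - 7*d + 12) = (d - 5)*(d - 3)*(d - 2)*(d + 1)*(d - 4)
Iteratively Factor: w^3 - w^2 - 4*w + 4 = (w - 1)*(w^2 - 4) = (w - 2)*(w - 1)*(w + 2)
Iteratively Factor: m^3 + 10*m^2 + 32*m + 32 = (m + 2)*(m^2 + 8*m + 16) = (m + 2)*(m + 4)*(m + 4)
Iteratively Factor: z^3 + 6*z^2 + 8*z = (z + 4)*(z^2 + 2*z) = (z + 2)*(z + 4)*(z)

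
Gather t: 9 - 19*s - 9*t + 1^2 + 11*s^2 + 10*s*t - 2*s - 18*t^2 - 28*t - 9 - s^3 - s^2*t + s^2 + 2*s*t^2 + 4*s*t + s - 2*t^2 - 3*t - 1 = -s^3 + 12*s^2 - 20*s + t^2*(2*s - 20) + t*(-s^2 + 14*s - 40)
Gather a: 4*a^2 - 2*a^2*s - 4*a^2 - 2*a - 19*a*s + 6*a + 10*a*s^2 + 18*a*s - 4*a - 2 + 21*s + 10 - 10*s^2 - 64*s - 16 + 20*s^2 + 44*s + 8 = -2*a^2*s + a*(10*s^2 - s) + 10*s^2 + s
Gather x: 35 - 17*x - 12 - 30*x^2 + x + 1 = -30*x^2 - 16*x + 24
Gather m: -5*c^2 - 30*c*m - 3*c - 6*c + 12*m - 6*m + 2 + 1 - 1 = -5*c^2 - 9*c + m*(6 - 30*c) + 2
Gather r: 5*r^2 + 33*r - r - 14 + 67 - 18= 5*r^2 + 32*r + 35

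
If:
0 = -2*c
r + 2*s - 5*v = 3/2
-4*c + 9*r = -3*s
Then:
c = 0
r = -v - 3/10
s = 3*v + 9/10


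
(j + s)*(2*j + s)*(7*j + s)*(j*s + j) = 14*j^4*s + 14*j^4 + 23*j^3*s^2 + 23*j^3*s + 10*j^2*s^3 + 10*j^2*s^2 + j*s^4 + j*s^3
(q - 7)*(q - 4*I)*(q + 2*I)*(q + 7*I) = q^4 - 7*q^3 + 5*I*q^3 + 22*q^2 - 35*I*q^2 - 154*q + 56*I*q - 392*I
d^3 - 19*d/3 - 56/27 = (d - 8/3)*(d + 1/3)*(d + 7/3)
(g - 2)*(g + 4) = g^2 + 2*g - 8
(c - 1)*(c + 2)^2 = c^3 + 3*c^2 - 4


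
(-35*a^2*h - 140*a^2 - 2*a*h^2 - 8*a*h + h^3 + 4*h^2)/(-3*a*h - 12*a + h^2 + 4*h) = (35*a^2 + 2*a*h - h^2)/(3*a - h)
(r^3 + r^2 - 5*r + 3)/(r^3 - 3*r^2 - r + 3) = (r^2 + 2*r - 3)/(r^2 - 2*r - 3)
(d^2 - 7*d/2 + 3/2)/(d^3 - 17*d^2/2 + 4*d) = (d - 3)/(d*(d - 8))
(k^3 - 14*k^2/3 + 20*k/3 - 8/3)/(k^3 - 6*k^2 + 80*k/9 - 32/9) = 3*(k^2 - 4*k + 4)/(3*k^2 - 16*k + 16)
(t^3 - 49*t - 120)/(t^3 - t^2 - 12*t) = (t^2 - 3*t - 40)/(t*(t - 4))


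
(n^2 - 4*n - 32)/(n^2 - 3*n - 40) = (n + 4)/(n + 5)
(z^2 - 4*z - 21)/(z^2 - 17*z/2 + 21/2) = 2*(z + 3)/(2*z - 3)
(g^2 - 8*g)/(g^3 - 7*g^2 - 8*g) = 1/(g + 1)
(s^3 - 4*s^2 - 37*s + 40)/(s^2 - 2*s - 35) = (s^2 - 9*s + 8)/(s - 7)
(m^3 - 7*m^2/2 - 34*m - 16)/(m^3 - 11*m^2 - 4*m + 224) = (m + 1/2)/(m - 7)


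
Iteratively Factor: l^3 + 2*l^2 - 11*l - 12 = (l + 4)*(l^2 - 2*l - 3) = (l - 3)*(l + 4)*(l + 1)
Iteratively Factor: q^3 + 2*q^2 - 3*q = (q)*(q^2 + 2*q - 3) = q*(q - 1)*(q + 3)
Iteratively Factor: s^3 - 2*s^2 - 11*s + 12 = (s - 4)*(s^2 + 2*s - 3) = (s - 4)*(s - 1)*(s + 3)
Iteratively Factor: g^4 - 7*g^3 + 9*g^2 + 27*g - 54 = (g - 3)*(g^3 - 4*g^2 - 3*g + 18) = (g - 3)^2*(g^2 - g - 6) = (g - 3)^2*(g + 2)*(g - 3)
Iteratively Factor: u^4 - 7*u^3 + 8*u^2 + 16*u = (u - 4)*(u^3 - 3*u^2 - 4*u) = u*(u - 4)*(u^2 - 3*u - 4) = u*(u - 4)^2*(u + 1)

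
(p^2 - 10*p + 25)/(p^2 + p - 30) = (p - 5)/(p + 6)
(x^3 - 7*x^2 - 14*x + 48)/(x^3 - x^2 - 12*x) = (x^2 - 10*x + 16)/(x*(x - 4))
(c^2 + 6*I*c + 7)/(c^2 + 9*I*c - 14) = (c - I)/(c + 2*I)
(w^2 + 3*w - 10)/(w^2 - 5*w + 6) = (w + 5)/(w - 3)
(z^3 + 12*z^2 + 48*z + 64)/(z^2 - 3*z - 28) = (z^2 + 8*z + 16)/(z - 7)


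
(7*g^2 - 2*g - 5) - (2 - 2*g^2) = 9*g^2 - 2*g - 7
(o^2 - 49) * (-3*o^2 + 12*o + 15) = -3*o^4 + 12*o^3 + 162*o^2 - 588*o - 735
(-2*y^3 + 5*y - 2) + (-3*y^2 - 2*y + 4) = -2*y^3 - 3*y^2 + 3*y + 2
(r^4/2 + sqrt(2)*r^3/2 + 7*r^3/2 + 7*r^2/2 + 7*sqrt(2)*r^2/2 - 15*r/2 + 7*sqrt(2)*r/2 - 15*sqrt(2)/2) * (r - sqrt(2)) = r^5/2 + 7*r^4/2 + 5*r^3/2 - 29*r^2/2 - 7*r + 15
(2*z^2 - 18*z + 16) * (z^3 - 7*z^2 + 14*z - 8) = 2*z^5 - 32*z^4 + 170*z^3 - 380*z^2 + 368*z - 128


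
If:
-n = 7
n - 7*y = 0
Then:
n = -7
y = -1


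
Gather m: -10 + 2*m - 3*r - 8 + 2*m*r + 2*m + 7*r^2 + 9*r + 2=m*(2*r + 4) + 7*r^2 + 6*r - 16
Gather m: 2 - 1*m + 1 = 3 - m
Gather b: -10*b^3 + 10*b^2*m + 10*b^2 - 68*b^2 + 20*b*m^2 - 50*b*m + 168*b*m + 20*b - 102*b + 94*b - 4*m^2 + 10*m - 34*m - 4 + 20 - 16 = -10*b^3 + b^2*(10*m - 58) + b*(20*m^2 + 118*m + 12) - 4*m^2 - 24*m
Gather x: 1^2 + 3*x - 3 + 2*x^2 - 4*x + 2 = 2*x^2 - x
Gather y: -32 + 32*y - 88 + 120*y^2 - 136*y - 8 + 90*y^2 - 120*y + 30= 210*y^2 - 224*y - 98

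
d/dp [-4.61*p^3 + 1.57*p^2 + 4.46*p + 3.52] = -13.83*p^2 + 3.14*p + 4.46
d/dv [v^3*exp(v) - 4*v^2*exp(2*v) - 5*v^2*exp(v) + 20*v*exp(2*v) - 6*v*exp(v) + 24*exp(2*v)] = (v^3 - 8*v^2*exp(v) - 2*v^2 + 32*v*exp(v) - 16*v + 68*exp(v) - 6)*exp(v)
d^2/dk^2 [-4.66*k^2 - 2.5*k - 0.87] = -9.32000000000000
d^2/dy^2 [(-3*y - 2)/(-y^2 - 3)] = 2*(4*y^2*(3*y + 2) - (9*y + 2)*(y^2 + 3))/(y^2 + 3)^3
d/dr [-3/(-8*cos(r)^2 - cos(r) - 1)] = 3*(16*cos(r) + 1)*sin(r)/(8*cos(r)^2 + cos(r) + 1)^2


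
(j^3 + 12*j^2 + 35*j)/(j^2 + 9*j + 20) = j*(j + 7)/(j + 4)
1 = 1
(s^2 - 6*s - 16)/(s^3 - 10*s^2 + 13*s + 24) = (s + 2)/(s^2 - 2*s - 3)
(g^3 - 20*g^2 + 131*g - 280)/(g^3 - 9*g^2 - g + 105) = (g - 8)/(g + 3)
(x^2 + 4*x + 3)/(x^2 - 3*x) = (x^2 + 4*x + 3)/(x*(x - 3))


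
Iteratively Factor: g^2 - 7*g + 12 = (g - 3)*(g - 4)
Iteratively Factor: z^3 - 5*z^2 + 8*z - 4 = (z - 1)*(z^2 - 4*z + 4) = (z - 2)*(z - 1)*(z - 2)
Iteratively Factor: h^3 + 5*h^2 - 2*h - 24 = (h + 4)*(h^2 + h - 6) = (h + 3)*(h + 4)*(h - 2)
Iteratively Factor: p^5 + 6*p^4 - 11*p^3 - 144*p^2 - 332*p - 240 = (p + 4)*(p^4 + 2*p^3 - 19*p^2 - 68*p - 60) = (p - 5)*(p + 4)*(p^3 + 7*p^2 + 16*p + 12) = (p - 5)*(p + 3)*(p + 4)*(p^2 + 4*p + 4) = (p - 5)*(p + 2)*(p + 3)*(p + 4)*(p + 2)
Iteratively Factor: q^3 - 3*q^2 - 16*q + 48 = (q - 4)*(q^2 + q - 12) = (q - 4)*(q + 4)*(q - 3)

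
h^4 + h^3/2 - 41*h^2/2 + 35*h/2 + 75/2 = (h - 3)*(h - 5/2)*(h + 1)*(h + 5)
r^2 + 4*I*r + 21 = (r - 3*I)*(r + 7*I)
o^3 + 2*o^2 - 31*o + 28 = (o - 4)*(o - 1)*(o + 7)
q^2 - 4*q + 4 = (q - 2)^2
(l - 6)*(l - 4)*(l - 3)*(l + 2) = l^4 - 11*l^3 + 28*l^2 + 36*l - 144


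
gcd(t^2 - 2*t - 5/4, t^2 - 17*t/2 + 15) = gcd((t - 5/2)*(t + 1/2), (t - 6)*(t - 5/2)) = t - 5/2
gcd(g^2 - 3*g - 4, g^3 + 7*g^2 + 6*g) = g + 1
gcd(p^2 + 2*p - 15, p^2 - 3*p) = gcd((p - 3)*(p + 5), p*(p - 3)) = p - 3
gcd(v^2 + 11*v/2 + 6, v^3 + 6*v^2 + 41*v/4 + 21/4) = v + 3/2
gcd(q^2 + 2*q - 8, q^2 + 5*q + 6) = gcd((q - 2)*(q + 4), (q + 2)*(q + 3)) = 1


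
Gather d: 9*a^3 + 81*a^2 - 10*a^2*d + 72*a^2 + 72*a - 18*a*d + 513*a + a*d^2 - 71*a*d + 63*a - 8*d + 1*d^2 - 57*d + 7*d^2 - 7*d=9*a^3 + 153*a^2 + 648*a + d^2*(a + 8) + d*(-10*a^2 - 89*a - 72)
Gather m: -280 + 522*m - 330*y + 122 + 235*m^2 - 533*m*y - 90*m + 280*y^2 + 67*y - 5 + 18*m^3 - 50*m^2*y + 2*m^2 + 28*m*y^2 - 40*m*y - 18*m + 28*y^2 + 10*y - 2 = 18*m^3 + m^2*(237 - 50*y) + m*(28*y^2 - 573*y + 414) + 308*y^2 - 253*y - 165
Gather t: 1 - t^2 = 1 - t^2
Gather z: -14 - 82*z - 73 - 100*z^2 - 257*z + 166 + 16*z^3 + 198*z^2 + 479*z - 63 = 16*z^3 + 98*z^2 + 140*z + 16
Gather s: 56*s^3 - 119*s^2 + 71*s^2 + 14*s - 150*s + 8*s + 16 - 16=56*s^3 - 48*s^2 - 128*s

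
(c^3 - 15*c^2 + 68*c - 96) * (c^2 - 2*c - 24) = c^5 - 17*c^4 + 74*c^3 + 128*c^2 - 1440*c + 2304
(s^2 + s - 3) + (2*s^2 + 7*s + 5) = 3*s^2 + 8*s + 2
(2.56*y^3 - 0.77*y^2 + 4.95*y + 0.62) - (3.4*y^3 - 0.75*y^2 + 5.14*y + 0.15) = -0.84*y^3 - 0.02*y^2 - 0.19*y + 0.47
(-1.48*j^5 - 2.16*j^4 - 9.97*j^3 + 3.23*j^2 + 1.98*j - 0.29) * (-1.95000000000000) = 2.886*j^5 + 4.212*j^4 + 19.4415*j^3 - 6.2985*j^2 - 3.861*j + 0.5655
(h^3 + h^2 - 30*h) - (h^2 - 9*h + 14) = h^3 - 21*h - 14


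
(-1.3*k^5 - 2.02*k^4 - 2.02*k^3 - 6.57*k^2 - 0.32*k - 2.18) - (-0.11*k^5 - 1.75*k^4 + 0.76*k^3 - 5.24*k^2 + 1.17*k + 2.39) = -1.19*k^5 - 0.27*k^4 - 2.78*k^3 - 1.33*k^2 - 1.49*k - 4.57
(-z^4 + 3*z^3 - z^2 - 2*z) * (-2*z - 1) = 2*z^5 - 5*z^4 - z^3 + 5*z^2 + 2*z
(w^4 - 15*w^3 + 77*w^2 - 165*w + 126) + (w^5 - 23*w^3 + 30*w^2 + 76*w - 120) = w^5 + w^4 - 38*w^3 + 107*w^2 - 89*w + 6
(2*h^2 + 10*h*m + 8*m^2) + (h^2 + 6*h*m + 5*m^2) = 3*h^2 + 16*h*m + 13*m^2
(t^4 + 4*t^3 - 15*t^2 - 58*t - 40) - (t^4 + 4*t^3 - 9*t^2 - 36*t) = -6*t^2 - 22*t - 40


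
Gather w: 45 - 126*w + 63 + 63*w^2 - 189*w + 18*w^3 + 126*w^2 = 18*w^3 + 189*w^2 - 315*w + 108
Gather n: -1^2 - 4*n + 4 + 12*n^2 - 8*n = 12*n^2 - 12*n + 3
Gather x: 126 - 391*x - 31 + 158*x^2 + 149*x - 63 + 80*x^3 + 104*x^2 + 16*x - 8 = 80*x^3 + 262*x^2 - 226*x + 24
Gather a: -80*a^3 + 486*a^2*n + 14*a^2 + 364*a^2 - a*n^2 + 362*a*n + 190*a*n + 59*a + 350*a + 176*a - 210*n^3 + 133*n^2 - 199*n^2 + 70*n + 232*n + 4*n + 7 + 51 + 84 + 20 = -80*a^3 + a^2*(486*n + 378) + a*(-n^2 + 552*n + 585) - 210*n^3 - 66*n^2 + 306*n + 162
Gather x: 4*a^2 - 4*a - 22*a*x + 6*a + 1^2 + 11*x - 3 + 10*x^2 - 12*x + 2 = 4*a^2 + 2*a + 10*x^2 + x*(-22*a - 1)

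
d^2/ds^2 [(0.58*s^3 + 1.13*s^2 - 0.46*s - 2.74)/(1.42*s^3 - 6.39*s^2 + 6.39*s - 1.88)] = (15.082672*s^6 - 37.1420879999999*s^5 - 84.195492*s^4 + 536.521298*s^3 - 958.44462*s^2 + 672.847644*s - 160.991972)/(2.863288*s^9 - 38.654388*s^8 + 212.599134*s^7 - 620.179107*s^6 + 1059.048567*s^5 - 1115.396865*s^4 + 736.559751*s^3 - 298.047492*s^2 + 67.754448*s - 6.644672)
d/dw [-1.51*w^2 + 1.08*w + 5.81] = 1.08 - 3.02*w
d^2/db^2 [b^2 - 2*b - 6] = 2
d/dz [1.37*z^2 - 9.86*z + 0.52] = 2.74*z - 9.86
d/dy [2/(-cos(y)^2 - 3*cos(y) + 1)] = -2*(2*cos(y) + 3)*sin(y)/(sin(y)^2 - 3*cos(y))^2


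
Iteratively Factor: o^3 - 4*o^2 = (o)*(o^2 - 4*o) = o^2*(o - 4)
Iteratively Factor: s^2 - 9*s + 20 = (s - 4)*(s - 5)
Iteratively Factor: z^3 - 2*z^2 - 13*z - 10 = (z + 1)*(z^2 - 3*z - 10) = (z - 5)*(z + 1)*(z + 2)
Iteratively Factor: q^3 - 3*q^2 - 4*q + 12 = (q - 3)*(q^2 - 4) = (q - 3)*(q - 2)*(q + 2)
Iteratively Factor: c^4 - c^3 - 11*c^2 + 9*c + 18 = (c - 3)*(c^3 + 2*c^2 - 5*c - 6) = (c - 3)*(c + 3)*(c^2 - c - 2) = (c - 3)*(c + 1)*(c + 3)*(c - 2)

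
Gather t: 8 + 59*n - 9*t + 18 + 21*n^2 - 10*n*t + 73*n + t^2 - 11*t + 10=21*n^2 + 132*n + t^2 + t*(-10*n - 20) + 36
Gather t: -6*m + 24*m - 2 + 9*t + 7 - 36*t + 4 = 18*m - 27*t + 9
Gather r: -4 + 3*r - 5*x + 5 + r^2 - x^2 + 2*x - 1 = r^2 + 3*r - x^2 - 3*x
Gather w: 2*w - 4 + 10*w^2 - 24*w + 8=10*w^2 - 22*w + 4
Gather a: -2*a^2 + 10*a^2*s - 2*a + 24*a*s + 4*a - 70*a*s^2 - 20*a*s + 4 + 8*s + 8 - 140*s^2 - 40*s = a^2*(10*s - 2) + a*(-70*s^2 + 4*s + 2) - 140*s^2 - 32*s + 12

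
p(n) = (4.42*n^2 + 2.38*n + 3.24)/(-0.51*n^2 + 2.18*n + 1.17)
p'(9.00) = 2.37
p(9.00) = -18.65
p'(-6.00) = 0.33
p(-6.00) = -4.89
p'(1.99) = 5.41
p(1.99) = 7.30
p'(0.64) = 1.60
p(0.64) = 2.79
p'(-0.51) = -1518.50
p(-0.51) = -42.66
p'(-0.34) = -56.03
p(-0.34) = 7.95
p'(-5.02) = 0.39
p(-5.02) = -4.54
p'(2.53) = 8.52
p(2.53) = 10.98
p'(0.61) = 1.51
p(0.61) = 2.74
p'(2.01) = 5.50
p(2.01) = 7.41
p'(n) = (1.02*n - 2.18)*(4.42*n^2 + 2.38*n + 3.24)/(-0.51*n^2 + 2.18*n + 1.17)^2 + (8.84*n + 2.38)/(-0.51*n^2 + 2.18*n + 1.17) = (10.8494*n^2 + 13.6476*n - 4.2786)/(0.2601*n^4 - 2.2236*n^3 + 3.559*n^2 + 5.1012*n + 1.3689)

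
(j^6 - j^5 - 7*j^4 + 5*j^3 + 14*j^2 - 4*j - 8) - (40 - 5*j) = j^6 - j^5 - 7*j^4 + 5*j^3 + 14*j^2 + j - 48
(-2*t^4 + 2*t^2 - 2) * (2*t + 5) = -4*t^5 - 10*t^4 + 4*t^3 + 10*t^2 - 4*t - 10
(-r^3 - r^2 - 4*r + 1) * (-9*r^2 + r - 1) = 9*r^5 + 8*r^4 + 36*r^3 - 12*r^2 + 5*r - 1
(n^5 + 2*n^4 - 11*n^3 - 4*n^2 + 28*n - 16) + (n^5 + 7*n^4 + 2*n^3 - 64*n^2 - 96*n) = 2*n^5 + 9*n^4 - 9*n^3 - 68*n^2 - 68*n - 16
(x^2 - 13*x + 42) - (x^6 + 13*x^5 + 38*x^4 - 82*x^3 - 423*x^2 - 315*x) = -x^6 - 13*x^5 - 38*x^4 + 82*x^3 + 424*x^2 + 302*x + 42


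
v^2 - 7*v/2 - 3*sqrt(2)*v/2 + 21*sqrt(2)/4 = (v - 7/2)*(v - 3*sqrt(2)/2)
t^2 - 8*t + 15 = (t - 5)*(t - 3)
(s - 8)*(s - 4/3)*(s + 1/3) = s^3 - 9*s^2 + 68*s/9 + 32/9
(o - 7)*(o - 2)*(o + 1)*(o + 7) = o^4 - o^3 - 51*o^2 + 49*o + 98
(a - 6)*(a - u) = a^2 - a*u - 6*a + 6*u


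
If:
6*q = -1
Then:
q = -1/6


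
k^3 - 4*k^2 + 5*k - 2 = (k - 2)*(k - 1)^2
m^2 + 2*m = m*(m + 2)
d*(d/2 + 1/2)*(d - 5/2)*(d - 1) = d^4/2 - 5*d^3/4 - d^2/2 + 5*d/4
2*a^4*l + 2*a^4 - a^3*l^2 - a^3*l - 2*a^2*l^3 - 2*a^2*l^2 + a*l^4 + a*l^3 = (-2*a + l)*(-a + l)*(a + l)*(a*l + a)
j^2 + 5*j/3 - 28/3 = (j - 7/3)*(j + 4)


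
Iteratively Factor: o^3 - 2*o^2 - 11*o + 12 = (o - 4)*(o^2 + 2*o - 3) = (o - 4)*(o + 3)*(o - 1)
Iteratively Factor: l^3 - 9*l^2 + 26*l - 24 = (l - 2)*(l^2 - 7*l + 12) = (l - 3)*(l - 2)*(l - 4)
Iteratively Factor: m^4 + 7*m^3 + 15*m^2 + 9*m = (m + 3)*(m^3 + 4*m^2 + 3*m) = m*(m + 3)*(m^2 + 4*m + 3) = m*(m + 3)^2*(m + 1)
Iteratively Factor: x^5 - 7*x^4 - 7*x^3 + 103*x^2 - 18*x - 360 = (x - 5)*(x^4 - 2*x^3 - 17*x^2 + 18*x + 72) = (x - 5)*(x + 2)*(x^3 - 4*x^2 - 9*x + 36) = (x - 5)*(x + 2)*(x + 3)*(x^2 - 7*x + 12) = (x - 5)*(x - 4)*(x + 2)*(x + 3)*(x - 3)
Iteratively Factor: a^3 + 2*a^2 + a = (a + 1)*(a^2 + a) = (a + 1)^2*(a)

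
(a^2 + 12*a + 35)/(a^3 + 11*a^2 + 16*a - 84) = (a + 5)/(a^2 + 4*a - 12)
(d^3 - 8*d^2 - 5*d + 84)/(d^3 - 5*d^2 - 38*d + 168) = (d + 3)/(d + 6)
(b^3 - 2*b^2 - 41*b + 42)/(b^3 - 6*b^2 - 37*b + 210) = (b - 1)/(b - 5)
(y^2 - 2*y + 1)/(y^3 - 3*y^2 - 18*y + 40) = (y^2 - 2*y + 1)/(y^3 - 3*y^2 - 18*y + 40)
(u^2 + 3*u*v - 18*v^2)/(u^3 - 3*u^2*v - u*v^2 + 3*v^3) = (u + 6*v)/(u^2 - v^2)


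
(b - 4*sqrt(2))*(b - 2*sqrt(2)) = b^2 - 6*sqrt(2)*b + 16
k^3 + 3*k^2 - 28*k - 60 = (k - 5)*(k + 2)*(k + 6)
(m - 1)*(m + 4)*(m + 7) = m^3 + 10*m^2 + 17*m - 28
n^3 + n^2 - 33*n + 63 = (n - 3)^2*(n + 7)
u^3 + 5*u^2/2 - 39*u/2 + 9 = (u - 3)*(u - 1/2)*(u + 6)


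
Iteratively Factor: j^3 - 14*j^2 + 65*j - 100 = (j - 5)*(j^2 - 9*j + 20) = (j - 5)^2*(j - 4)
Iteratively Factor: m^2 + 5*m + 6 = (m + 2)*(m + 3)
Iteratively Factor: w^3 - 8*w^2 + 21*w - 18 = (w - 3)*(w^2 - 5*w + 6) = (w - 3)^2*(w - 2)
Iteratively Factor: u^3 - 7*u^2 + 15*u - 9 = (u - 3)*(u^2 - 4*u + 3) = (u - 3)*(u - 1)*(u - 3)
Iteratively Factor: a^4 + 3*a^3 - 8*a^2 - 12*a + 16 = (a - 1)*(a^3 + 4*a^2 - 4*a - 16) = (a - 1)*(a + 4)*(a^2 - 4) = (a - 2)*(a - 1)*(a + 4)*(a + 2)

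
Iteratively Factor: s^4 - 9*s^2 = (s)*(s^3 - 9*s) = s^2*(s^2 - 9) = s^2*(s - 3)*(s + 3)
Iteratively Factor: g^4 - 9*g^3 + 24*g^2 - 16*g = (g - 1)*(g^3 - 8*g^2 + 16*g) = g*(g - 1)*(g^2 - 8*g + 16) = g*(g - 4)*(g - 1)*(g - 4)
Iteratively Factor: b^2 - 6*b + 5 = (b - 1)*(b - 5)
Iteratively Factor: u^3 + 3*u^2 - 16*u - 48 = (u - 4)*(u^2 + 7*u + 12) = (u - 4)*(u + 4)*(u + 3)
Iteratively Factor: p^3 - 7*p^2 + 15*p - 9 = (p - 1)*(p^2 - 6*p + 9) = (p - 3)*(p - 1)*(p - 3)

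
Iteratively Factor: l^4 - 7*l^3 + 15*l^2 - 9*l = (l - 1)*(l^3 - 6*l^2 + 9*l) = (l - 3)*(l - 1)*(l^2 - 3*l) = l*(l - 3)*(l - 1)*(l - 3)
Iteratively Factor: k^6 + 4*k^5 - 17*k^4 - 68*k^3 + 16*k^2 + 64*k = (k)*(k^5 + 4*k^4 - 17*k^3 - 68*k^2 + 16*k + 64) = k*(k - 1)*(k^4 + 5*k^3 - 12*k^2 - 80*k - 64) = k*(k - 1)*(k + 1)*(k^3 + 4*k^2 - 16*k - 64) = k*(k - 4)*(k - 1)*(k + 1)*(k^2 + 8*k + 16) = k*(k - 4)*(k - 1)*(k + 1)*(k + 4)*(k + 4)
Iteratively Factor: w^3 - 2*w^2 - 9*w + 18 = (w + 3)*(w^2 - 5*w + 6) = (w - 3)*(w + 3)*(w - 2)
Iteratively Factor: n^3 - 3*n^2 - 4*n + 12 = (n + 2)*(n^2 - 5*n + 6) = (n - 2)*(n + 2)*(n - 3)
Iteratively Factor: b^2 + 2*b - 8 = (b + 4)*(b - 2)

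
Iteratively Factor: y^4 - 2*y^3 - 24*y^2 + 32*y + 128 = (y - 4)*(y^3 + 2*y^2 - 16*y - 32) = (y - 4)*(y + 2)*(y^2 - 16) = (y - 4)*(y + 2)*(y + 4)*(y - 4)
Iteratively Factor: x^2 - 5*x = (x - 5)*(x)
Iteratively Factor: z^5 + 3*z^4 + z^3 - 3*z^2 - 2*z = (z + 1)*(z^4 + 2*z^3 - z^2 - 2*z) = (z + 1)*(z + 2)*(z^3 - z) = (z + 1)^2*(z + 2)*(z^2 - z) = z*(z + 1)^2*(z + 2)*(z - 1)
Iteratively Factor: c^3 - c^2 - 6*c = (c + 2)*(c^2 - 3*c) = (c - 3)*(c + 2)*(c)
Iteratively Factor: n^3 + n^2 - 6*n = (n)*(n^2 + n - 6) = n*(n + 3)*(n - 2)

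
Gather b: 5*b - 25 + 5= 5*b - 20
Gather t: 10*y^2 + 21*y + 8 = 10*y^2 + 21*y + 8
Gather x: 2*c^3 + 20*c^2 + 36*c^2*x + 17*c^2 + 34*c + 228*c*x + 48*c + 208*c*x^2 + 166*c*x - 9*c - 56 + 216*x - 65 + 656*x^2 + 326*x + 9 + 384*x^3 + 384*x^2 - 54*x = 2*c^3 + 37*c^2 + 73*c + 384*x^3 + x^2*(208*c + 1040) + x*(36*c^2 + 394*c + 488) - 112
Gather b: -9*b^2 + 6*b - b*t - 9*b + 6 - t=-9*b^2 + b*(-t - 3) - t + 6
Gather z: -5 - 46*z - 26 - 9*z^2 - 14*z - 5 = -9*z^2 - 60*z - 36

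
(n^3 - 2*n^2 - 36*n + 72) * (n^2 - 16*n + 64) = n^5 - 18*n^4 + 60*n^3 + 520*n^2 - 3456*n + 4608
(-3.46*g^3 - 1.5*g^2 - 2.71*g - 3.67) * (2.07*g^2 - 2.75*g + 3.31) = -7.1622*g^5 + 6.41*g^4 - 12.9373*g^3 - 5.1094*g^2 + 1.1224*g - 12.1477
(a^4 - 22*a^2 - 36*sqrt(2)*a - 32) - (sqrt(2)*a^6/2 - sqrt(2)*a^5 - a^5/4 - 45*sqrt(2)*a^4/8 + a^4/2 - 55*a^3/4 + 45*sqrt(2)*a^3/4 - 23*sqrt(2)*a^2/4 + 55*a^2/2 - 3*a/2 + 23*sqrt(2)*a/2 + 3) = -sqrt(2)*a^6/2 + a^5/4 + sqrt(2)*a^5 + a^4/2 + 45*sqrt(2)*a^4/8 - 45*sqrt(2)*a^3/4 + 55*a^3/4 - 99*a^2/2 + 23*sqrt(2)*a^2/4 - 95*sqrt(2)*a/2 + 3*a/2 - 35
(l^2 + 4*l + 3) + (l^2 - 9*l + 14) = 2*l^2 - 5*l + 17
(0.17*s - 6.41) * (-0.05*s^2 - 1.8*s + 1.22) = -0.0085*s^3 + 0.0145*s^2 + 11.7454*s - 7.8202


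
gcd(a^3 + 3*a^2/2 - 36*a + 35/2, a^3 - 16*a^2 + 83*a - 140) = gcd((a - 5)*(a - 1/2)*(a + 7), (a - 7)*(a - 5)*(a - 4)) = a - 5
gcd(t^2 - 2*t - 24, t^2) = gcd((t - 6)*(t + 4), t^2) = 1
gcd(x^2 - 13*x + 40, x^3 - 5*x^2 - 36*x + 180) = x - 5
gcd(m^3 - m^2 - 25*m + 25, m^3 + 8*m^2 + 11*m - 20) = m^2 + 4*m - 5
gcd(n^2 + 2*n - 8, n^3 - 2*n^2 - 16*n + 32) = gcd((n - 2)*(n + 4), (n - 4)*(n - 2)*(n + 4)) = n^2 + 2*n - 8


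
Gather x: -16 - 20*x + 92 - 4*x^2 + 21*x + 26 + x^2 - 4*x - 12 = -3*x^2 - 3*x + 90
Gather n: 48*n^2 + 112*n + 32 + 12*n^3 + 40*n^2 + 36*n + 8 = 12*n^3 + 88*n^2 + 148*n + 40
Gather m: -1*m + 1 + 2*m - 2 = m - 1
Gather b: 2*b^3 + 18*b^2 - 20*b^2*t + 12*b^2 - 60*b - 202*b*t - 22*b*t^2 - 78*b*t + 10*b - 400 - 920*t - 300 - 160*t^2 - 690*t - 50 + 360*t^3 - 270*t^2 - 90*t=2*b^3 + b^2*(30 - 20*t) + b*(-22*t^2 - 280*t - 50) + 360*t^3 - 430*t^2 - 1700*t - 750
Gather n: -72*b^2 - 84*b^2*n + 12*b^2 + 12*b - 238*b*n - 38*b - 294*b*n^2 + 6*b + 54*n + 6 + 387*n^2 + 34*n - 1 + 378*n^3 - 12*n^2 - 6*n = -60*b^2 - 20*b + 378*n^3 + n^2*(375 - 294*b) + n*(-84*b^2 - 238*b + 82) + 5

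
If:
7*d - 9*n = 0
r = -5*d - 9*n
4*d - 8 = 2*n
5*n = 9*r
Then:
No Solution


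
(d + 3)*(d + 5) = d^2 + 8*d + 15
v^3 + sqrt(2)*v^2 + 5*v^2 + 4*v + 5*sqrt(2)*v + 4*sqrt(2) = (v + 1)*(v + 4)*(v + sqrt(2))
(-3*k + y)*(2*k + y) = -6*k^2 - k*y + y^2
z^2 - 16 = (z - 4)*(z + 4)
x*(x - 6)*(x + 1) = x^3 - 5*x^2 - 6*x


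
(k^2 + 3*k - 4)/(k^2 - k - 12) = (-k^2 - 3*k + 4)/(-k^2 + k + 12)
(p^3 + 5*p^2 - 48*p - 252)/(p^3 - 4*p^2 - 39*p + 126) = (p + 6)/(p - 3)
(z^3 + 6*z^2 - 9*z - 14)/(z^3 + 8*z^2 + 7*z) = (z - 2)/z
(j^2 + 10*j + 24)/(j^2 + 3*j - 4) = (j + 6)/(j - 1)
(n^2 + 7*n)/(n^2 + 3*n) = (n + 7)/(n + 3)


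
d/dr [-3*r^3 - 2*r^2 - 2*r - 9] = -9*r^2 - 4*r - 2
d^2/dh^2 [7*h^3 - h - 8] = 42*h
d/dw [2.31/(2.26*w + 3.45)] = -5.2206/(2.26*w + 3.45)^2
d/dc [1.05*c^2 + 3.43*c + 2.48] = 2.1*c + 3.43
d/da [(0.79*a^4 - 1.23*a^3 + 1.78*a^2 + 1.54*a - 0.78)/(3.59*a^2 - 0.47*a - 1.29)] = (5.6722*a^5 - 5.5296*a^4 - 2.9202*a^3 - 1.6051*a^2 + 1.008*a - 2.3532)/(12.8881*a^4 - 3.3746*a^3 - 9.0413*a^2 + 1.2126*a + 1.6641)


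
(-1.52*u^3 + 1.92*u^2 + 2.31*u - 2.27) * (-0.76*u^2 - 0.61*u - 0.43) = 1.1552*u^5 - 0.532*u^4 - 2.2732*u^3 - 0.5095*u^2 + 0.3914*u + 0.9761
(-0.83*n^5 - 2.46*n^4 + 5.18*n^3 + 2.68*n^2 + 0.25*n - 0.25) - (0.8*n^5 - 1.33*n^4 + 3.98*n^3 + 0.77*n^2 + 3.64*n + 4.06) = -1.63*n^5 - 1.13*n^4 + 1.2*n^3 + 1.91*n^2 - 3.39*n - 4.31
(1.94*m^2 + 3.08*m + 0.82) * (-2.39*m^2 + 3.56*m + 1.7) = -4.6366*m^4 - 0.454800000000001*m^3 + 12.303*m^2 + 8.1552*m + 1.394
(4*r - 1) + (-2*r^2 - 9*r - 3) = -2*r^2 - 5*r - 4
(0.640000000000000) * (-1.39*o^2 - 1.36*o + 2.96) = -0.8896*o^2 - 0.8704*o + 1.8944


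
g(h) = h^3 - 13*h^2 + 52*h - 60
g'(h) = 3*h^2 - 26*h + 52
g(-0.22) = -72.08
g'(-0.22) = 57.87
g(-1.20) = -142.85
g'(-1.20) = 87.52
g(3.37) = 5.87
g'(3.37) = -1.55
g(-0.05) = -62.63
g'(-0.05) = 53.31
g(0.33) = -44.22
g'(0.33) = 43.75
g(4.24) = 3.00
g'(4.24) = -4.31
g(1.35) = -11.03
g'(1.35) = 22.37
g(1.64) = -5.27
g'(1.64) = 17.43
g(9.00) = 84.00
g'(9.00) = 61.00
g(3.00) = 6.00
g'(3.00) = 1.00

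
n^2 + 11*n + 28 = (n + 4)*(n + 7)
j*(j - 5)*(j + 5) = j^3 - 25*j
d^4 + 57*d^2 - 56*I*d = d*(d - 7*I)*(d - I)*(d + 8*I)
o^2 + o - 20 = (o - 4)*(o + 5)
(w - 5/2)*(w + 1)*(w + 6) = w^3 + 9*w^2/2 - 23*w/2 - 15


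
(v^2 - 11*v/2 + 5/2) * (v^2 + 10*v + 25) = v^4 + 9*v^3/2 - 55*v^2/2 - 225*v/2 + 125/2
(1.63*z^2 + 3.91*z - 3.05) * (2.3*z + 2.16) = 3.749*z^3 + 12.5138*z^2 + 1.4306*z - 6.588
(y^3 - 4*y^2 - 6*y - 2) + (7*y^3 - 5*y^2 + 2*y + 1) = 8*y^3 - 9*y^2 - 4*y - 1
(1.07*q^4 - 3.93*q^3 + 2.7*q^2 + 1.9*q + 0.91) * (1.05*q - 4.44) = 1.1235*q^5 - 8.8773*q^4 + 20.2842*q^3 - 9.993*q^2 - 7.4805*q - 4.0404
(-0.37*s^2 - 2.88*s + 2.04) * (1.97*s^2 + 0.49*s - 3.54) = -0.7289*s^4 - 5.8549*s^3 + 3.9174*s^2 + 11.1948*s - 7.2216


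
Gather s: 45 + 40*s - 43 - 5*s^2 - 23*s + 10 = -5*s^2 + 17*s + 12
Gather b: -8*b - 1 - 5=-8*b - 6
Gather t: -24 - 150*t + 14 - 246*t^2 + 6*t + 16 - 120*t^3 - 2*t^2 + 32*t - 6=-120*t^3 - 248*t^2 - 112*t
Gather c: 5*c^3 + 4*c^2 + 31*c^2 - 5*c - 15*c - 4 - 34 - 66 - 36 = 5*c^3 + 35*c^2 - 20*c - 140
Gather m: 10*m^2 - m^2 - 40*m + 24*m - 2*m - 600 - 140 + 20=9*m^2 - 18*m - 720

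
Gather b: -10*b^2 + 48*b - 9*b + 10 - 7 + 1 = -10*b^2 + 39*b + 4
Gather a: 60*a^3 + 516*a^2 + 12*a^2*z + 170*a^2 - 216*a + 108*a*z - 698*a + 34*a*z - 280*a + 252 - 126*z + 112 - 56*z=60*a^3 + a^2*(12*z + 686) + a*(142*z - 1194) - 182*z + 364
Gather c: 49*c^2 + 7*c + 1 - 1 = 49*c^2 + 7*c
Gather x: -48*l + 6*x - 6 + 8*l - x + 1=-40*l + 5*x - 5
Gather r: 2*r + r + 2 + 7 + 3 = 3*r + 12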